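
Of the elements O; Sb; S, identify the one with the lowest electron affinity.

Sb

O is in period 2, group 16; S is in period 3, group 16; Sb is in period 5, group 15.
EA tends to increase across a period and decrease down a group, though the pattern is less regular than for IE or radius.
Here both period and group differ, so the two effects have to be weighed against each other.
O > Sb: relative to Sb, both the across-period and down-group shifts push O's electron affinity up.
S > O: this pair runs against the simple trend — see the exception note.
Note the exception: S has a higher electron affinity than O, contrary to the simple trend — the compact 2p subshell of O repels the added electron more than S's larger 3p does.
Approximate values (kJ/mol): O 141, S 200, Sb 103.
The lowest electron affinity among these belongs to Sb.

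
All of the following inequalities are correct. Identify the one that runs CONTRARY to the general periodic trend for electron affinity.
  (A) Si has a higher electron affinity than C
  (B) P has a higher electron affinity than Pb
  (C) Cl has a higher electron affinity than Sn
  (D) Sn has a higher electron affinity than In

The general trend: electron affinity increases across a period and decreases down a group.
(A) Si (period 3, group 14) vs C (period 2, group 14): the stated order contradicts the simple trend.
(B) P (period 3, group 15) vs Pb (period 6, group 14): the stated order agrees with the simple trend.
(C) Cl (period 3, group 17) vs Sn (period 5, group 14): the stated order agrees with the simple trend.
(D) Sn (period 5, group 14) vs In (period 5, group 13): the stated order agrees with the simple trend.
The exception is (A): Si's larger, more diffuse 3p orbitals accept an added electron slightly more readily than C's compact 2p.

(A)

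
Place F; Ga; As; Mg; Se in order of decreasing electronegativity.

F > Se > As > Ga > Mg

Electronegativity increases across a period and decreases down a group, tracking effective nuclear charge and atomic size.
These span different periods and groups, so the two trends combine.
Ga > Mg: period and group pull opposite ways; the across-period shift dominates (1.81 vs 1.31).
As > Ga: both are in period 4; the period trend gives As the larger value.
Se > As: Se lies to the right of As in period 4, so the across-period effect alone puts Se higher.
F > Se: both effects reinforce here, so F is clearly the higher of the two.
Approximate values (Pauling): F 3.98, Mg 1.31, Ga 1.81, As 2.18, Se 2.55.
So from highest to lowest: F > Se > As > Ga > Mg.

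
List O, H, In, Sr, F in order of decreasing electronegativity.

H is in period 1, group 1; O is in period 2, group 16; F is in period 2, group 17; Sr is in period 5, group 2; In is in period 5, group 13.
Atoms toward the upper right of the periodic table pull bonding electrons most strongly.
Neither a single period nor a single group — weigh both effects.
In > Sr: both are in period 5; the period trend gives In the larger value.
H > In: the two effects oppose for this pair; the down-group effect wins (2.20 vs 1.78).
O > H: the two effects oppose for this pair; the across-period effect wins (3.44 vs 2.20).
F > O: F lies to the right of O in period 2, so the across-period effect alone puts F higher.
For reference (Pauling): H 2.20, O 3.44, F 3.98, Sr 0.95, In 1.78.
So from highest to lowest: F > O > H > In > Sr.

F > O > H > In > Sr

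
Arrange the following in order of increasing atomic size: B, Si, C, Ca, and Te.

C < B < Si < Te < Ca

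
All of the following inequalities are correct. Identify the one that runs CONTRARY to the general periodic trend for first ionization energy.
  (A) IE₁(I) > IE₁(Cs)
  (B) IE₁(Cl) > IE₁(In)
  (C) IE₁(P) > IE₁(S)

The general trend: first ionization energy increases across a period and decreases down a group.
(A) I (period 5, group 17) vs Cs (period 6, group 1): the stated order agrees with the simple trend.
(B) Cl (period 3, group 17) vs In (period 5, group 13): the stated order agrees with the simple trend.
(C) P (period 3, group 15) vs S (period 3, group 16): the stated order contradicts the simple trend.
The exception is (C): S (3p⁴) ionizes more easily than half-filled P (3p³) because the paired 3p electron in S is pushed out by e⁻–e⁻ repulsion.

(C)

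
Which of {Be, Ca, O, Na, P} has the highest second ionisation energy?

Na

IE_2 is the cost of taking one more electron from the +1 cation: Be⁺ still has 1 valence electron; Ca⁺ still has 1 valence electron; O⁺ still has 5 valence electrons; Na⁺ is the bare [Ne] core; P⁺ still has 4 valence electrons.
Breaking into a closed-shell core is much more expensive than removing a leftover valence electron — Na has the largest IE_2 here.
Valence configurations: Be⁺ [He]2s¹, Ca⁺ [Ar]4s¹, O⁺ [He]2s²2p³, P⁺ [Ne]3s²3p².
Approximate IE_2 values (kJ/mol): Be 1757, Ca 1145, O 3388, Na 4562, P 1907.
Putting it together, IE_2: Ca < Be < P < O < Na.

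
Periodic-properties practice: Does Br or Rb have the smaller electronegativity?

Rb

Br is in period 4, group 17; Rb is in period 5, group 1.
Smaller atoms with higher effective nuclear charge are more electronegative.
Neither a single period nor a single group — weigh both effects.
Br > Rb: both effects reinforce here, so Br is clearly the higher of the two.
Tabulated electronegativity (Pauling): Br 2.96, Rb 0.82.
So Rb has the smaller electronegativity (Rb < Br).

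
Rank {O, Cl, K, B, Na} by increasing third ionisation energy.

B, Cl, K, O, Na

After 2 electrons have been removed, what remains? O²⁺ still has 4 valence electrons; Cl²⁺ still has 5 valence electrons; K²⁺ is already 1 electron into the core; B²⁺ still has 1 valence electron; Na²⁺ is already 1 electron into the core.
Usually core removal costs more than valence removal, but here the competition is close: a tightly held n=2 valence electron can cost more to remove than an n=3 core electron, so the actual values have to decide it.
Valence configurations: O²⁺ [He]2s²2p², Cl²⁺ [Ne]3s²3p³, B²⁺ [He]2s¹.
Approximate IE_3 values (kJ/mol): O 5300, Cl 3822, K 4420, B 3660, Na 6910.
Overall IE_3 order: B < Cl < K < O < Na.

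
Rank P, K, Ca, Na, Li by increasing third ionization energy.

IE_3 is the cost of taking one more electron from the +2 cation: P²⁺ still has 3 valence electrons; K²⁺ is already 1 electron into the core; Ca²⁺ is the bare [Ar] core; Na²⁺ is already 1 electron into the core; Li²⁺ is already 1 electron into the core.
Pulling an electron out of a noble-gas core costs far more than removing a remaining valence electron, so K, Ca, Na and Li sit at the high end of IE_3.
The numbers (kJ/mol): P 2914, K 4420, Ca 4912, Na 6910, Li 11815.
So the third ionization energies run P < K < Ca < Na < Li.

P < K < Ca < Na < Li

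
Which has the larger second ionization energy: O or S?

O

After 1 electron has been removed, what remains? O⁺ still has 5 valence electrons; S⁺ still has 5 valence electrons.
All are still removing valence electrons, so compare the +1 ions as you would atoms: IE_2 generally rises across a period (higher Z_eff) and falls down a group (larger shell), subject to the usual subshell exceptions.
Valence configurations: O⁺ [He]2s²2p³, S⁺ [Ne]3s²3p³.
Tabulated IE_2 (kJ/mol): O 3388, S 2252.
Overall IE_2 order: S < O.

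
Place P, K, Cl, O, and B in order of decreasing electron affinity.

Cl, O, P, K, B

B is in period 2, group 13; O is in period 2, group 16; P is in period 3, group 15; Cl is in period 3, group 17; K is in period 4, group 1.
Electron affinity generally becomes more exothermic across a period toward the halogens and less exothermic down a group.
Here both period and group differ, so the two effects have to be weighed against each other.
K > B: this pair runs against the simple trend — see the exception note.
P > K: relative to K, both the across-period and down-group shifts push P's electron affinity up.
O > P: relative to P, both the across-period and down-group shifts push O's electron affinity up.
Cl > O: the two effects oppose for this pair; the across-period effect wins (349 vs 141 kJ/mol).
Note the exception: K has a higher electron affinity than B, contrary to the simple trend — B's ns²np¹ configuration gives only a small electron affinity — the sparsely filled np subshell binds an added electron weakly.
Tabulated electron affinity (kJ/mol): B 27, O 141, P 72, Cl 349, K 48.
So from highest to lowest: Cl > O > P > K > B.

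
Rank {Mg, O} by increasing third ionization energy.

After 2 electrons have been removed, what remains? Mg²⁺ is the bare [Ne] core; O²⁺ still has 4 valence electrons.
Breaking into a closed-shell core is much more expensive than removing a leftover valence electron — Mg has the largest IE_3 here.
Tabulated IE_3 (kJ/mol): Mg 7733, O 5300.
So the third ionization energies run O < Mg.

O, Mg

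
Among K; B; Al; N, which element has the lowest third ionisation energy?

Al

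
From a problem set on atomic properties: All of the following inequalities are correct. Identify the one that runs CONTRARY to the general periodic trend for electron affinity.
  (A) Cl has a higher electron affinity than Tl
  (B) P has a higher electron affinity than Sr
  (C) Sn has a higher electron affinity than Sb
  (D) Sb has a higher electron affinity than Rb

(C)

The general trend: electron affinity increases across a period and decreases down a group.
(A) Cl (period 3, group 17) vs Tl (period 6, group 13): the stated order agrees with the simple trend.
(B) P (period 3, group 15) vs Sr (period 5, group 2): the stated order agrees with the simple trend.
(C) Sn (period 5, group 14) vs Sb (period 5, group 15): the stated order contradicts the simple trend.
(D) Sb (period 5, group 15) vs Rb (period 5, group 1): the stated order agrees with the simple trend.
The exception is (C): adding an electron to Sb's half-filled 5p³ is unfavourable, so Sn has the more exothermic EA.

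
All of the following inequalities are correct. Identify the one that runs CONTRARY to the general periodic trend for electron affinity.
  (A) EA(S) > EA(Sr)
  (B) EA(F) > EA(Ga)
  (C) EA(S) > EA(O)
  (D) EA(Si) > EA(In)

The general trend: electron affinity increases across a period and decreases down a group.
(A) S (period 3, group 16) vs Sr (period 5, group 2): the stated order agrees with the simple trend.
(B) F (period 2, group 17) vs Ga (period 4, group 13): the stated order agrees with the simple trend.
(C) S (period 3, group 16) vs O (period 2, group 16): the stated order contradicts the simple trend.
(D) Si (period 3, group 14) vs In (period 5, group 13): the stated order agrees with the simple trend.
The exception is (C): the compact 2p subshell of O repels the added electron more than S's larger 3p does.

(C)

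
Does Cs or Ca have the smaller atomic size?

Ca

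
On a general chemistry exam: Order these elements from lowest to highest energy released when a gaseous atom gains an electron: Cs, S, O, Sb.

O is in period 2, group 16; S is in period 3, group 16; Sb is in period 5, group 15; Cs is in period 6, group 1.
Electron affinity generally becomes more exothermic across a period toward the halogens and less exothermic down a group.
Here both period and group differ, so the two effects have to be weighed against each other.
Sb > Cs: relative to Cs, both the across-period and down-group shifts push Sb's electron affinity up.
O > Sb: relative to Sb, both the across-period and down-group shifts push O's electron affinity up.
S > O: this pair runs against the simple trend — see the exception note.
Note the exception: S has a higher electron affinity than O, contrary to the simple trend — the compact 2p subshell of O repels the added electron more than S's larger 3p does.
For reference (kJ/mol): O 141, S 200, Sb 103, Cs 46.
So from lowest to highest: Cs < Sb < O < S.

Cs, Sb, O, S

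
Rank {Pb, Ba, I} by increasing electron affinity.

Ba < Pb < I

I is in period 5, group 17; Ba is in period 6, group 2; Pb is in period 6, group 14.
Electron affinity generally becomes more exothermic across a period toward the halogens and less exothermic down a group.
Here both period and group differ, so the two effects have to be weighed against each other.
Pb > Ba: both are in period 6; the period trend gives Pb the larger value.
I > Pb: both effects reinforce here, so I is clearly the higher of the two.
Approximate values (kJ/mol): I 295, Ba 14, Pb 35.
So from lowest to highest: Ba < Pb < I.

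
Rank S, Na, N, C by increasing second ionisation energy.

S, C, N, Na

IE_2 is the cost of taking one more electron from the +1 cation: S⁺ still has 5 valence electrons; Na⁺ is the bare [Ne] core; N⁺ still has 4 valence electrons; C⁺ still has 3 valence electrons.
Breaking into a closed-shell core is much more expensive than removing a leftover valence electron — Na has the largest IE_2 here.
Valence configurations: S⁺ [Ne]3s²3p³, N⁺ [He]2s²2p², C⁺ [He]2s²2p¹.
Approximate IE_2 values (kJ/mol): S 2252, Na 4562, N 2856, C 2353.
Overall IE_2 order: S < C < N < Na.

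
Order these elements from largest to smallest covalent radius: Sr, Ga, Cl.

Sr, Ga, Cl

Atomic radius shrinks across a period as nuclear charge pulls the same shell inward, and grows down a group as new shells are added.
Here both period and group differ, so the two effects have to be weighed against each other.
Ga > Cl: both effects reinforce here, so Ga is clearly the larger of the two.
Sr > Ga: both effects reinforce here, so Sr is clearly the larger of the two.
Approximate values (pm): Cl 99, Ga 124, Sr 185.
So from largest to smallest: Sr > Ga > Cl.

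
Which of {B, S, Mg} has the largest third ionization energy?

Mg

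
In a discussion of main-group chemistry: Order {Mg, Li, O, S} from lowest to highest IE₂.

Mg < S < O < Li

The second ionization energy removes an electron from the +1 ion. For each element: Mg⁺ still has 1 valence electron; Li⁺ is the bare [He] core; O⁺ still has 5 valence electrons; S⁺ still has 5 valence electrons.
Pulling an electron out of a noble-gas core costs far more than removing a remaining valence electron, so Li sits at the high end of IE_2.
Valence configurations: Mg⁺ [Ne]3s¹, O⁺ [He]2s²2p³, S⁺ [Ne]3s²3p³.
The numbers (kJ/mol): Mg 1451, Li 7298, O 3388, S 2252.
Putting it together, IE_2: Mg < S < O < Li.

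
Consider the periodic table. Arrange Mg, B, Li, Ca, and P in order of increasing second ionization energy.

Ca, Mg, P, B, Li

Consider each +1 ion: Mg⁺ still has 1 valence electron; B⁺ still has 2 valence electrons; Li⁺ is the bare [He] core; Ca⁺ still has 1 valence electron; P⁺ still has 4 valence electrons.
Breaking into a closed-shell core is much more expensive than removing a leftover valence electron — Li has the largest IE_2 here.
Valence configurations: Mg⁺ [Ne]3s¹, B⁺ [He]2s², Ca⁺ [Ar]4s¹, P⁺ [Ne]3s²3p².
The numbers (kJ/mol): Mg 1451, B 2427, Li 7298, Ca 1145, P 1907.
Overall IE_2 order: Ca < Mg < P < B < Li.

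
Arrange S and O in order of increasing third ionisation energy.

IE_3 is the cost of taking one more electron from the +2 cation: S²⁺ still has 4 valence electrons; O²⁺ still has 4 valence electrons.
All are still removing valence electrons, so compare the +2 ions as you would atoms: IE_3 generally rises across a period (higher Z_eff) and falls down a group (larger shell), subject to the usual subshell exceptions.
Valence configurations: S²⁺ [Ne]3s²3p², O²⁺ [He]2s²2p².
Tabulated IE_3 (kJ/mol): S 3357, O 5300.
So the third ionization energies run S < O.

S < O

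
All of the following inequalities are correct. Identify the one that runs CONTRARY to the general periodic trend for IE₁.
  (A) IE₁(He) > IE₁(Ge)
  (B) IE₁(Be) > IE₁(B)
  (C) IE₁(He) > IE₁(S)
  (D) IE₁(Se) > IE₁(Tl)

The general trend: IE₁ increases across a period and decreases down a group.
(A) He (period 1, group 18) vs Ge (period 4, group 14): the stated order agrees with the simple trend.
(B) Be (period 2, group 2) vs B (period 2, group 13): the stated order contradicts the simple trend.
(C) He (period 1, group 18) vs S (period 3, group 16): the stated order agrees with the simple trend.
(D) Se (period 4, group 16) vs Tl (period 6, group 13): the stated order agrees with the simple trend.
The exception is (B): removing B's lone 2p electron is easier than breaking Be's filled 2s².

(B)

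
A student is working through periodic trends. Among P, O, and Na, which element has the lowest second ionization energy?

P

The second ionization energy removes an electron from the +1 ion. For each element: P⁺ still has 4 valence electrons; O⁺ still has 5 valence electrons; Na⁺ is the bare [Ne] core.
Pulling an electron out of a noble-gas core costs far more than removing a remaining valence electron, so Na sits at the high end of IE_2.
Valence configurations: P⁺ [Ne]3s²3p², O⁺ [He]2s²2p³.
Tabulated IE_2 (kJ/mol): P 1907, O 3388, Na 4562.
Hence IE_2: P < O < Na.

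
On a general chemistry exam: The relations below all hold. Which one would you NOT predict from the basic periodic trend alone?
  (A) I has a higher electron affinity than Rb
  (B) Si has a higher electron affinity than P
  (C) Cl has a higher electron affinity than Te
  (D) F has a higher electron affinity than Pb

The general trend: electron affinity increases across a period and decreases down a group.
(A) I (period 5, group 17) vs Rb (period 5, group 1): the stated order agrees with the simple trend.
(B) Si (period 3, group 14) vs P (period 3, group 15): the stated order contradicts the simple trend.
(C) Cl (period 3, group 17) vs Te (period 5, group 16): the stated order agrees with the simple trend.
(D) F (period 2, group 17) vs Pb (period 6, group 14): the stated order agrees with the simple trend.
The exception is (B): adding an electron to P's half-filled 3p³ is unfavourable, so Si (3p²) has the more exothermic EA.

(B)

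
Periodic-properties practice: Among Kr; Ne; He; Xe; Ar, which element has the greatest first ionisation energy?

He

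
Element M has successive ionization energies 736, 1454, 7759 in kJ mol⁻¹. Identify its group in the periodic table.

Group 2

Look for the largest jump between consecutive ionization energies: IE3/IE2 ≈ 5.3, far larger than any earlier ratio.
That jump marks the point where a core electron is being removed. So the atom has 2 valence electrons.
A main-group element with 2 valence electrons is in group 2.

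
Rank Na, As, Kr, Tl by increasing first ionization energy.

Na is in period 3, group 1; As is in period 4, group 15; Kr is in period 4, group 18; Tl is in period 6, group 13.
IE₁ increases left→right with effective nuclear charge and decreases top→bottom as the valence shell moves farther out.
Neither a single period nor a single group — weigh both effects.
Tl > Na: period and group pull opposite ways; the across-period shift dominates (589 vs 496 kJ/mol).
As > Tl: both effects reinforce here, so As is clearly the higher of the two.
Kr > As: Kr lies to the right of As in period 4, so the across-period effect alone puts Kr higher.
For reference (kJ/mol): Na 496, As 947, Kr 1351, Tl 589.
So from lowest to highest: Na < Tl < As < Kr.

Na, Tl, As, Kr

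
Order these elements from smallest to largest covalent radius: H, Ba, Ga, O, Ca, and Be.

H < O < Be < Ga < Ca < Ba

H is in period 1, group 1; Be is in period 2, group 2; O is in period 2, group 16; Ca is in period 4, group 2; Ga is in period 4, group 13; Ba is in period 6, group 2.
Radius decreases left→right (rising Z_eff, same n) and increases top→bottom (higher n).
Neither a single period nor a single group — weigh both effects.
O > H: the two effects oppose for this pair; the down-group effect wins (63 vs 32 pm).
Be > O: Be lies to the left of O in period 2, so the across-period effect alone puts Be larger.
Ga > Be: period and group pull opposite ways; the down-group shift dominates (124 vs 102 pm).
Ca > Ga: both are in period 4; the period trend gives Ca the larger value.
Ba > Ca: Ba sits below Ca in group 2, so the down-group effect alone puts Ba larger.
Tabulated atomic radius (pm): H 32, Be 102, O 63, Ca 171, Ga 124, Ba 196.
So from smallest to largest: H < O < Be < Ga < Ca < Ba.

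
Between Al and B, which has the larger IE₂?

B

After 1 electron has been removed, what remains? Al⁺ still has 2 valence electrons; B⁺ still has 2 valence electrons.
All are still removing valence electrons, so compare the +1 ions as you would atoms: IE_2 generally rises across a period (higher Z_eff) and falls down a group (larger shell), subject to the usual subshell exceptions.
Valence configurations: Al⁺ [Ne]3s², B⁺ [He]2s².
Tabulated IE_2 (kJ/mol): Al 1817, B 2427.
Hence IE_2: Al < B.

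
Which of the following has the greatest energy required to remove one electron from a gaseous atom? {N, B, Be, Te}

N

Across a period the outer electron is held more tightly (higher IE₁); down a group it sits in a higher shell, more shielded, and comes off more easily.
Here both period and group differ, so the two effects have to be weighed against each other.
Te > B: the two effects oppose for this pair; the across-period effect wins (869 vs 801 kJ/mol).
Be > Te: the two effects oppose for this pair; the down-group effect wins (900 vs 869 kJ/mol).
N > Be: N lies to the right of Be in period 2, so the across-period effect alone puts N higher.
Note the exception: Be has a higher first ionization energy than B, contrary to the simple trend — removing B's lone 2p electron is easier than breaking Be's filled 2s².
Tabulated first ionization energy (kJ/mol): Be 900, B 801, N 1402, Te 869.
The greatest energy required to remove one electron from a gaseous atom among these belongs to N.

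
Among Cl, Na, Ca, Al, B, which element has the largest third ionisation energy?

Na

The third ionization energy removes an electron from the +2 ion. For each element: Cl²⁺ still has 5 valence electrons; Na²⁺ is already 1 electron into the core; Ca²⁺ is the bare [Ar] core; Al²⁺ still has 1 valence electron; B²⁺ still has 1 valence electron.
Breaking into a closed-shell core is much more expensive than removing a leftover valence electron — Ca and Na have the largest IE_3 here.
Valence configurations: Cl²⁺ [Ne]3s²3p³, Al²⁺ [Ne]3s¹, B²⁺ [He]2s¹.
Approximate IE_3 values (kJ/mol): Cl 3822, Na 6910, Ca 4912, Al 2745, B 3660.
So the third ionization energies run Al < B < Cl < Ca < Na.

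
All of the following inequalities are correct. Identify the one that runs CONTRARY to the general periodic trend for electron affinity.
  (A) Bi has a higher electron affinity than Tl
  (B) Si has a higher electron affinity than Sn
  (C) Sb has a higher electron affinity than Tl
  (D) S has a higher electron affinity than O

The general trend: electron affinity increases across a period and decreases down a group.
(A) Bi (period 6, group 15) vs Tl (period 6, group 13): the stated order agrees with the simple trend.
(B) Si (period 3, group 14) vs Sn (period 5, group 14): the stated order agrees with the simple trend.
(C) Sb (period 5, group 15) vs Tl (period 6, group 13): the stated order agrees with the simple trend.
(D) S (period 3, group 16) vs O (period 2, group 16): the stated order contradicts the simple trend.
The exception is (D): the compact 2p subshell of O repels the added electron more than S's larger 3p does.

(D)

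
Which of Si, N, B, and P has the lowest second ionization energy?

Consider each +1 ion: Si⁺ still has 3 valence electrons; N⁺ still has 4 valence electrons; B⁺ still has 2 valence electrons; P⁺ still has 4 valence electrons.
All are still removing valence electrons, so compare the +1 ions as you would atoms: IE_2 generally rises across a period (higher Z_eff) and falls down a group (larger shell), subject to the usual subshell exceptions.
Valence configurations: Si⁺ [Ne]3s²3p¹, N⁺ [He]2s²2p², B⁺ [He]2s², P⁺ [Ne]3s²3p².
Approximate IE_2 values (kJ/mol): Si 1577, N 2856, B 2427, P 1907.
Putting it together, IE_2: Si < P < B < N.

Si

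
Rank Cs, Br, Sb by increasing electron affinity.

Cs, Sb, Br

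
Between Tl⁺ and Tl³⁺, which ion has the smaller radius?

Both ions have Z = 81 protons, but Tl³⁺ has lost more electrons, so its remaining electrons feel a larger effective nuclear charge per electron and are pulled in more tightly.
Higher positive charge → smaller ion, so Tl⁺ > Tl³⁺.

Tl³⁺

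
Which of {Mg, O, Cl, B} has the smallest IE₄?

Cl

IE_4 is the cost of taking one more electron from the +3 cation: Mg³⁺ is already 1 electron into the core; O³⁺ still has 3 valence electrons; Cl³⁺ still has 4 valence electrons; B³⁺ is the bare [He] core.
Breaking into a closed-shell core is much more expensive than removing a leftover valence electron — Mg and B have the largest IE_4 here.
Valence configurations: O³⁺ [He]2s²2p¹, Cl³⁺ [Ne]3s²3p².
Tabulated IE_4 (kJ/mol): Mg 10543, O 7469, Cl 5159, B 25026.
Hence IE_4: Cl < O < Mg < B.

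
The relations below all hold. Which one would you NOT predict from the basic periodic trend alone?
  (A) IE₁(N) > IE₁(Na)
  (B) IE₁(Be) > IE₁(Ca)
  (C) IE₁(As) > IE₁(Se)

(C)

The general trend: IE₁ increases across a period and decreases down a group.
(A) N (period 2, group 15) vs Na (period 3, group 1): the stated order agrees with the simple trend.
(B) Be (period 2, group 2) vs Ca (period 4, group 2): the stated order agrees with the simple trend.
(C) As (period 4, group 15) vs Se (period 4, group 16): the stated order contradicts the simple trend.
The exception is (C): Se (4p⁴) ionizes more easily than half-filled As (4p³).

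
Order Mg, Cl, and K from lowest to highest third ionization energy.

Cl < K < Mg

IE_3 is the cost of taking one more electron from the +2 cation: Mg²⁺ is the bare [Ne] core; Cl²⁺ still has 5 valence electrons; K²⁺ is already 1 electron into the core.
Breaking into a closed-shell core is much more expensive than removing a leftover valence electron — K and Mg have the largest IE_3 here.
Tabulated IE_3 (kJ/mol): Mg 7733, Cl 3822, K 4420.
Overall IE_3 order: Cl < K < Mg.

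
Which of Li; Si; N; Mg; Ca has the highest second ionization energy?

Li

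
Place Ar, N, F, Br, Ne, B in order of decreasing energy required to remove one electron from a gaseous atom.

Across a period the outer electron is held more tightly (higher IE₁); down a group it sits in a higher shell, more shielded, and comes off more easily.
These span different periods and groups, so the two trends combine.
Br > B: the two effects oppose for this pair; the across-period effect wins (1140 vs 801 kJ/mol).
N > Br: period and group pull opposite ways; the down-group shift dominates (1402 vs 1140 kJ/mol).
Ar > N: period and group pull opposite ways; the across-period shift dominates (1521 vs 1402 kJ/mol).
F > Ar: period and group pull opposite ways; the down-group shift dominates (1681 vs 1521 kJ/mol).
Ne > F: Ne lies to the right of F in period 2, so the across-period effect alone puts Ne higher.
For reference (kJ/mol): B 801, N 1402, F 1681, Ne 2081, Ar 1521, Br 1140.
So from highest to lowest: Ne > F > Ar > N > Br > B.

Ne > F > Ar > N > Br > B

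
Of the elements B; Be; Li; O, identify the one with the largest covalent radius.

Li

Li is in period 2, group 1; Be is in period 2, group 2; B is in period 2, group 13; O is in period 2, group 16.
Atomic radius shrinks across a period as nuclear charge pulls the same shell inward, and grows down a group as new shells are added.
All lie in period 2, so atomic radius increases right to left.
The largest covalent radius among these belongs to Li.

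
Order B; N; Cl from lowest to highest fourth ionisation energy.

Cl < N < B

Consider each +3 ion: B³⁺ is the bare [He] core; N³⁺ still has 2 valence electrons; Cl³⁺ still has 4 valence electrons.
Breaking into a closed-shell core is much more expensive than removing a leftover valence electron — B has the largest IE_4 here.
Valence configurations: N³⁺ [He]2s², Cl³⁺ [Ne]3s²3p².
The numbers (kJ/mol): B 25026, N 7475, Cl 5159.
Overall IE_4 order: Cl < N < B.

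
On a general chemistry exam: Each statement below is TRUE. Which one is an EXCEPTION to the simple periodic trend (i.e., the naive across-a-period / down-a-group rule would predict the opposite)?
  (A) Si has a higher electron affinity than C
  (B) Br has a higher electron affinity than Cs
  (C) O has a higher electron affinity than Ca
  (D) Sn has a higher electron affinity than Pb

(A)

The general trend: electron affinity increases across a period and decreases down a group.
(A) Si (period 3, group 14) vs C (period 2, group 14): the stated order contradicts the simple trend.
(B) Br (period 4, group 17) vs Cs (period 6, group 1): the stated order agrees with the simple trend.
(C) O (period 2, group 16) vs Ca (period 4, group 2): the stated order agrees with the simple trend.
(D) Sn (period 5, group 14) vs Pb (period 6, group 14): the stated order agrees with the simple trend.
The exception is (A): Si's larger, more diffuse 3p orbitals accept an added electron slightly more readily than C's compact 2p.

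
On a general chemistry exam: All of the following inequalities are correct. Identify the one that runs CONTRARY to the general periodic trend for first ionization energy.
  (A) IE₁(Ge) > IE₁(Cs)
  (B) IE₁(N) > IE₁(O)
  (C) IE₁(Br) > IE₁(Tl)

(B)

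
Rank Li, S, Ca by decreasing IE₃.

After 2 electrons have been removed, what remains? Li²⁺ is already 1 electron into the core; S²⁺ still has 4 valence electrons; Ca²⁺ is the bare [Ar] core.
Pulling an electron out of a noble-gas core costs far more than removing a remaining valence electron, so Ca and Li sit at the high end of IE_3.
The numbers (kJ/mol): Li 11815, S 3357, Ca 4912.
Overall IE_3 order: S < Ca < Li.

Li, Ca, S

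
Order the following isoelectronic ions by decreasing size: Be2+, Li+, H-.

All of these have 2 electrons, so size is governed by nuclear charge alone: the more protons, the stronger the pull on the same electron cloud, and the smaller the ion.
Nuclear charges: Be2+ (Z=4), Li+ (Z=3), H- (Z=1).
Largest to smallest: H- > Li+ > Be2+.

H-, Li+, Be2+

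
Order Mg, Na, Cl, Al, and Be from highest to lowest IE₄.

IE_4 is the cost of taking one more electron from the +3 cation: Mg³⁺ is already 1 electron into the core; Na³⁺ is already 2 electrons into the core; Cl³⁺ still has 4 valence electrons; Al³⁺ is the bare [Ne] core; Be³⁺ is already 1 electron into the core.
Core electrons are held far more tightly than valence electrons, so Na, Mg, Al and Be top the IE_4 order.
Tabulated IE_4 (kJ/mol): Mg 10543, Na 9543, Cl 5159, Al 11577, Be 21007.
Hence IE_4: Cl < Na < Mg < Al < Be.

Be > Al > Mg > Na > Cl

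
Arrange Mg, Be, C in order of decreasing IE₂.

C, Be, Mg

IE_2 is the cost of taking one more electron from the +1 cation: Mg⁺ still has 1 valence electron; Be⁺ still has 1 valence electron; C⁺ still has 3 valence electrons.
All are still removing valence electrons, so compare the +1 ions as you would atoms: IE_2 generally rises across a period (higher Z_eff) and falls down a group (larger shell), subject to the usual subshell exceptions.
Valence configurations: Mg⁺ [Ne]3s¹, Be⁺ [He]2s¹, C⁺ [He]2s²2p¹.
Approximate IE_2 values (kJ/mol): Mg 1451, Be 1757, C 2353.
Hence IE_2: Mg < Be < C.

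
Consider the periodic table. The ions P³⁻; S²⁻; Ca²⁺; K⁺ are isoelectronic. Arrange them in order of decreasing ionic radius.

P³⁻ > S²⁻ > K⁺ > Ca²⁺

All of these have 18 electrons, so size is governed by nuclear charge alone: the more protons, the stronger the pull on the same electron cloud, and the smaller the ion.
Nuclear charges: Ca²⁺ (Z=20), K⁺ (Z=19), S²⁻ (Z=16), P³⁻ (Z=15).
Largest to smallest: P³⁻ > S²⁻ > K⁺ > Ca²⁺.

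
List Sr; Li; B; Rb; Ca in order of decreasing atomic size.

Li is in period 2, group 1; B is in period 2, group 13; Ca is in period 4, group 2; Rb is in period 5, group 1; Sr is in period 5, group 2.
Across a period the added protons contract the valence shell; down a group each new principal shell makes the atom larger.
These span different periods and groups, so the two trends combine.
Li > B: Li lies to the left of B in period 2, so the across-period effect alone puts Li larger.
Ca > Li: period and group pull opposite ways; the down-group shift dominates (171 vs 133 pm).
Sr > Ca: they share group 2; the group trend gives Sr the larger value.
Rb > Sr: both are in period 5; the period trend gives Rb the larger value.
Approximate values (pm): Li 133, B 85, Ca 171, Rb 210, Sr 185.
So from largest to smallest: Rb > Sr > Ca > Li > B.

Rb, Sr, Ca, Li, B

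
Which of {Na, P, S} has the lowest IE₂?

After 1 electron has been removed, what remains? Na⁺ is the bare [Ne] core; P⁺ still has 4 valence electrons; S⁺ still has 5 valence electrons.
Breaking into a closed-shell core is much more expensive than removing a leftover valence electron — Na has the largest IE_2 here.
Valence configurations: P⁺ [Ne]3s²3p², S⁺ [Ne]3s²3p³.
The numbers (kJ/mol): Na 4562, P 1907, S 2252.
Hence IE_2: P < S < Na.

P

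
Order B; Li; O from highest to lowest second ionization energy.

Li > O > B

After 1 electron has been removed, what remains? B⁺ still has 2 valence electrons; Li⁺ is the bare [He] core; O⁺ still has 5 valence electrons.
Pulling an electron out of a noble-gas core costs far more than removing a remaining valence electron, so Li sits at the high end of IE_2.
Valence configurations: B⁺ [He]2s², O⁺ [He]2s²2p³.
Approximate IE_2 values (kJ/mol): B 2427, Li 7298, O 3388.
So the second ionization energies run B < O < Li.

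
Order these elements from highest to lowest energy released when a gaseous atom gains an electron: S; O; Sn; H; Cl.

H is in period 1, group 1; O is in period 2, group 16; S is in period 3, group 16; Cl is in period 3, group 17; Sn is in period 5, group 14.
EA tends to increase across a period and decrease down a group, though the pattern is less regular than for IE or radius.
Here both period and group differ, so the two effects have to be weighed against each other.
Sn > H: the two effects oppose for this pair; the across-period effect wins (107 vs 73 kJ/mol).
O > Sn: both effects reinforce here, so O is clearly the higher of the two.
S > O: this pair runs against the simple trend — see the exception note.
Cl > S: Cl lies to the right of S in period 3, so the across-period effect alone puts Cl higher.
Note the exception: S has a higher electron affinity than O, contrary to the simple trend — the compact 2p subshell of O repels the added electron more than S's larger 3p does.
Approximate values (kJ/mol): H 73, O 141, S 200, Cl 349, Sn 107.
So from highest to lowest: Cl > S > O > Sn > H.

Cl > S > O > Sn > H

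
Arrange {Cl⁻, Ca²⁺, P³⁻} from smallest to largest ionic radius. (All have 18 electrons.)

Ca²⁺, Cl⁻, P³⁻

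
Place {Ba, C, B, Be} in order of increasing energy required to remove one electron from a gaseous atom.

Ba, B, Be, C

Be is in period 2, group 2; B is in period 2, group 13; C is in period 2, group 14; Ba is in period 6, group 2.
Across a period the outer electron is held more tightly (higher IE₁); down a group it sits in a higher shell, more shielded, and comes off more easily.
Neither a single period nor a single group — weigh both effects.
B > Ba: relative to Ba, both the across-period and down-group shifts push B's first ionization energy up.
Be > B: this pair runs against the simple trend — see the exception note.
C > Be: C lies to the right of Be in period 2, so the across-period effect alone puts C higher.
Note the exception: Be has a higher first ionization energy than B, contrary to the simple trend — removing B's lone 2p electron is easier than breaking Be's filled 2s².
For reference (kJ/mol): Be 900, B 801, C 1086, Ba 503.
So from lowest to highest: Ba < B < Be < C.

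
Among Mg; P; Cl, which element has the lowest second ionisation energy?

IE_2 is the cost of taking one more electron from the +1 cation: Mg⁺ still has 1 valence electron; P⁺ still has 4 valence electrons; Cl⁺ still has 6 valence electrons.
All are still removing valence electrons, so compare the +1 ions as you would atoms: IE_2 generally rises across a period (higher Z_eff) and falls down a group (larger shell), subject to the usual subshell exceptions.
Valence configurations: Mg⁺ [Ne]3s¹, P⁺ [Ne]3s²3p², Cl⁺ [Ne]3s²3p⁴.
Tabulated IE_2 (kJ/mol): Mg 1451, P 1907, Cl 2298.
Putting it together, IE_2: Mg < P < Cl.

Mg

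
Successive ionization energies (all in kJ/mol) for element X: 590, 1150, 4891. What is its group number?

Group 2

Look for the largest jump between consecutive ionization energies: IE3/IE2 ≈ 4.3, far larger than any earlier ratio.
That jump marks the point where a core electron is being removed. So the atom has 2 valence electrons.
A main-group element with 2 valence electrons is in group 2.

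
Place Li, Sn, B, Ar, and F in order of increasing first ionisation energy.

First ionization energy rises across a period (greater Z_eff holds electrons more tightly) and falls down a group (valence electrons are farther from the nucleus).
Neither a single period nor a single group — weigh both effects.
Sn > Li: period and group pull opposite ways; the across-period shift dominates (709 vs 520 kJ/mol).
B > Sn: period and group pull opposite ways; the down-group shift dominates (801 vs 709 kJ/mol).
Ar > B: period and group pull opposite ways; the across-period shift dominates (1521 vs 801 kJ/mol).
F > Ar: period and group pull opposite ways; the down-group shift dominates (1681 vs 1521 kJ/mol).
Tabulated first ionization energy (kJ/mol): Li 520, B 801, F 1681, Ar 1521, Sn 709.
So from lowest to highest: Li < Sn < B < Ar < F.

Li, Sn, B, Ar, F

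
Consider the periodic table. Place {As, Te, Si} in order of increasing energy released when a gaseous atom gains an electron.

As < Si < Te

Si is in period 3, group 14; As is in period 4, group 15; Te is in period 5, group 16.
Adding an electron releases more energy for atoms nearer the top right (short of the noble gases).
These sit on a diagonal, where the across-period and down-group effects partly cancel.
Si > As: the two effects oppose for this pair; the down-group effect wins (134 vs 78 kJ/mol).
Te > Si: period and group pull opposite ways; the across-period shift dominates (190 vs 134 kJ/mol).
For reference (kJ/mol): Si 134, As 78, Te 190.
So from lowest to highest: As < Si < Te.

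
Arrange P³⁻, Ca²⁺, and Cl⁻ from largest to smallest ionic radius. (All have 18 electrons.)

P³⁻ > Cl⁻ > Ca²⁺

All of these have 18 electrons, so size is governed by nuclear charge alone: the more protons, the stronger the pull on the same electron cloud, and the smaller the ion.
Nuclear charges: Ca²⁺ (Z=20), Cl⁻ (Z=17), P³⁻ (Z=15).
Largest to smallest: P³⁻ > Cl⁻ > Ca²⁺.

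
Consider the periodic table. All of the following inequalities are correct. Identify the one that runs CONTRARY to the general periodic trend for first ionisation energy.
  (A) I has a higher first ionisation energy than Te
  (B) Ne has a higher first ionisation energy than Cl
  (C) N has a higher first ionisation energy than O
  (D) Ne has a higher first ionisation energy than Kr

(C)

The general trend: first ionisation energy increases across a period and decreases down a group.
(A) I (period 5, group 17) vs Te (period 5, group 16): the stated order agrees with the simple trend.
(B) Ne (period 2, group 18) vs Cl (period 3, group 17): the stated order agrees with the simple trend.
(C) N (period 2, group 15) vs O (period 2, group 16): the stated order contradicts the simple trend.
(D) Ne (period 2, group 18) vs Kr (period 4, group 18): the stated order agrees with the simple trend.
The exception is (C): pairing an electron in O's 2p⁴ costs repulsion energy, so O ionizes more easily than half-filled N (2p³).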